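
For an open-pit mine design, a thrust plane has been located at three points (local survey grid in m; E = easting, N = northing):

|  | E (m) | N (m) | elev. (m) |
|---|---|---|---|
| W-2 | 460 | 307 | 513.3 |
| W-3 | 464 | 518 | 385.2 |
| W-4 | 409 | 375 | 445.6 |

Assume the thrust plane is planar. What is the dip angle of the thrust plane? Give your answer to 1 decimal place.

Let the plane be z = a·E + b·N + c.
W-3−W-2: 4a + 211b = −128.1;  W-4−W-2: −51a + 68b = −67.7.
Solving gives a = 0.50520, b = −0.61669.
Gradient magnitude |∇z| = √(a² + b²) = √(0.25523 + 0.38030) = 0.79720.
True dip = arctan(0.79720) = 38.6°, dipping toward NW (azimuth ≈ 321°).

38.6°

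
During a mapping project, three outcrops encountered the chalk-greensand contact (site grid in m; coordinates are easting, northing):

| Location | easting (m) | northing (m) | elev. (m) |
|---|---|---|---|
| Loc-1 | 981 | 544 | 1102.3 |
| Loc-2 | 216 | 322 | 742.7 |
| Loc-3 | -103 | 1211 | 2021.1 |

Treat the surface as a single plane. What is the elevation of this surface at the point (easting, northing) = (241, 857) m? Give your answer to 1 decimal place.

1522.4 m

Let the plane be z = a·easting + b·northing + c.
Loc-2−Loc-1: −765a − 222b = −359.6;  Loc-3−Loc-1: −1084a + 667b = 918.8.
Solving gives a = 0.047782, b = 1.455166.
Then c = 1102.3 − a·981 − b·544 = 263.82.
At (241, 857): z = 11.5 + 1247.1 + 263.82 = 1522.4 m.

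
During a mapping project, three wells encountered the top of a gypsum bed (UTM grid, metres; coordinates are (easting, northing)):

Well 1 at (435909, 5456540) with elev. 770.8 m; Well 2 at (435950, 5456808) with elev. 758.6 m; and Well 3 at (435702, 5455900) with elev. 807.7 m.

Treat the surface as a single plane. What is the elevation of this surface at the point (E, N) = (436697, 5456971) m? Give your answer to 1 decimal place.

699.8 m

Two edge vectors: Well 1→Well 2 = (41, 268, -12.2), Well 1→Well 3 = (-207, -640, 36.9).
Normal n = (Well 1→Well 2) × (Well 1→Well 3) = (2081.2, 1012.5, 29236).
So ∂z/∂E = −n_x/n_z = −0.071186209 and ∂z/∂N = −n_y/n_z = −0.034631961.
Intercept c from Well 1: 770.8 + 31030.71 + 188970.68 = 220772.19.
At (436697, 5456971): z = −31086.8 − 188985.6 + 220772.19 = 699.8 m.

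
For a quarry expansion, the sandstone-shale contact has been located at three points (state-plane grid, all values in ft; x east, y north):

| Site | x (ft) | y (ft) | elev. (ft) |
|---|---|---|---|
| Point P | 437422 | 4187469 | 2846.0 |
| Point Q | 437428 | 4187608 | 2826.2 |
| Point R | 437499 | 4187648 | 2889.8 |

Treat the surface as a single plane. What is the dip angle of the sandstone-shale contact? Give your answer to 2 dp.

Two edge vectors: Point P→Point Q = (6, 139, -19.8), Point P→Point R = (77, 179, 43.8).
Normal n = (Point P→Point Q) × (Point P→Point R) = (9632.4, -1787.4, -9629).
So ∂z/∂x = −n_x/n_z = 1.00035 and ∂z/∂y = −n_y/n_z = −0.18563.
Gradient magnitude |∇z| = √(a² + b²) = √(1.00071 + 0.03446) = 1.01743.
True dip = arctan(1.01743) = 45.50°, dipping toward W (azimuth ≈ 281°).

45.50°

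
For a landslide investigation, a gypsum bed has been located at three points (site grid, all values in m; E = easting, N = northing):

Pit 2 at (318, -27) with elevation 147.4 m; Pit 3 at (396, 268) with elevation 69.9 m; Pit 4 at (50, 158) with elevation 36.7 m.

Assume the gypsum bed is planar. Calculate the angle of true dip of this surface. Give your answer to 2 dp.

20.33°

Two edge vectors: Pit 2→Pit 3 = (78, 295, -77.5), Pit 2→Pit 4 = (-268, 185, -110.7).
Normal n = (Pit 2→Pit 3) × (Pit 2→Pit 4) = (-18319, 29404.6, 93490).
So ∂z/∂E = −n_x/n_z = 0.19595 and ∂z/∂N = −n_y/n_z = −0.31452.
Gradient magnitude |∇z| = √(a² + b²) = √(0.03839 + 0.09892) = 0.37057.
True dip = arctan(0.37057) = 20.33°, dipping toward NNW (azimuth ≈ 328°).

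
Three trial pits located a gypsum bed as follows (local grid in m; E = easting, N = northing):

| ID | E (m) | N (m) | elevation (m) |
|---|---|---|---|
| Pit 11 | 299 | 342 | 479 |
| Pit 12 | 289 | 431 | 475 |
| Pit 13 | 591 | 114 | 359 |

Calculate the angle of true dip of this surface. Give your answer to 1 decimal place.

Two edge vectors: Pit 11→Pit 12 = (-10, 89, -4), Pit 11→Pit 13 = (292, -228, -120).
Normal n = (Pit 11→Pit 12) × (Pit 11→Pit 13) = (-11592, -2368, -23708).
So ∂z/∂E = −n_x/n_z = −0.48895 and ∂z/∂N = −n_y/n_z = −0.09988.
Gradient magnitude |∇z| = √(a² + b²) = √(0.23907 + 0.00998) = 0.49905.
True dip = arctan(0.49905) = 26.5°, dipping toward ENE (azimuth ≈ 078°).

26.5°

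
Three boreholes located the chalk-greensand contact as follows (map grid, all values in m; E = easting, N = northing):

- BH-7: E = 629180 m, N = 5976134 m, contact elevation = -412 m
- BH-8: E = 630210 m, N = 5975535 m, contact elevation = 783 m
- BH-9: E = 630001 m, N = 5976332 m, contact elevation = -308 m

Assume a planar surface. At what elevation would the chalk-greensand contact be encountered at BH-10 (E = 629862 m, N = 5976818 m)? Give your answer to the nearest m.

Let the plane be z = a·E + b·N + c.
BH-8−BH-7: 1030a − 599b = 1195;  BH-9−BH-7: 821a + 198b = 104.
Solving gives a = 0.42963610, b = −1.25621839.
Then c = -412 − a·629180 − b·5976134 = 7236598.97.
At (629862, 5976818): z = 270611.5 − 7508188.7 + 7236598.97 = -978.2 m.

-978 m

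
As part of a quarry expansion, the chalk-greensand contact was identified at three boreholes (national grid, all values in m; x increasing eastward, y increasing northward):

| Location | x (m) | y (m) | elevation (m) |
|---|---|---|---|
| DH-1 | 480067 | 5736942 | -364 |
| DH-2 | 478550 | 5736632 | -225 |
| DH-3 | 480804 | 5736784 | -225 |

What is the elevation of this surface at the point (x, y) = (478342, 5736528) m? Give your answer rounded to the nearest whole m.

Two edge vectors: DH-1→DH-2 = (-1517, -310, 139), DH-1→DH-3 = (737, -158, 139).
Normal n = (DH-1→DH-2) × (DH-1→DH-3) = (-21128, 313306, 468156).
So ∂z/∂x = −n_x/n_z = 0.04513026 and ∂z/∂y = −n_y/n_z = −0.66923419.
Intercept c from DH-1: -364 − 21665.55 + 3839357.71 = 3817328.17.
At (478342, 5736528): z = 21587.7 − 3839080.7 + 3817328.17 = -164.8 m.

-165 m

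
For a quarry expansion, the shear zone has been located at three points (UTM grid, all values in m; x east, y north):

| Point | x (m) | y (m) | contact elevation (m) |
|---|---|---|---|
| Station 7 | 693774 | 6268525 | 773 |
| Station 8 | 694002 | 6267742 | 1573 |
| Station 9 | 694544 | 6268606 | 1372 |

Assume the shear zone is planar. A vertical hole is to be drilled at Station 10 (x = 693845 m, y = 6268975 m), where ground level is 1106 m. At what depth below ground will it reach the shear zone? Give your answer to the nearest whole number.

619 m

Two edge vectors: Station 7→Station 8 = (228, -783, 800), Station 7→Station 9 = (770, 81, 599).
Normal n = (Station 7→Station 8) × (Station 7→Station 9) = (-533817, 479428, 621378).
So ∂z/∂x = −n_x/n_z = 0.85908577 and ∂z/∂y = −n_y/n_z = −0.77155612.
Intercept c from Station 7: 773 − 596011.37 + 4836518.84 = 4241280.47.
At (693845, 6268975): z_contact = 596072.4 − 4836866.0 + 4241280.47 = 486.8 m.
Depth below ground = 1106 − 486.8 = 619 m.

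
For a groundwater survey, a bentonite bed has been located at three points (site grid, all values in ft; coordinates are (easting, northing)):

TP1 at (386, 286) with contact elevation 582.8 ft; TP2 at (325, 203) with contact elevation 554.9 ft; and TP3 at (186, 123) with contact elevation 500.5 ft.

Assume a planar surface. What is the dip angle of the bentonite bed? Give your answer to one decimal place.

Two edge vectors: TP1→TP2 = (-61, -83, -27.9), TP1→TP3 = (-200, -163, -82.3).
Normal n = (TP1→TP2) × (TP1→TP3) = (2283.2, 559.7, -6657).
So ∂z/∂E = −n_x/n_z = 0.34298 and ∂z/∂N = −n_y/n_z = 0.08408.
Gradient magnitude |∇z| = √(a² + b²) = √(0.11763 + 0.00707) = 0.35313.
True dip = arctan(0.35313) = 19.4°, dipping toward WSW (azimuth ≈ 256°).

19.4°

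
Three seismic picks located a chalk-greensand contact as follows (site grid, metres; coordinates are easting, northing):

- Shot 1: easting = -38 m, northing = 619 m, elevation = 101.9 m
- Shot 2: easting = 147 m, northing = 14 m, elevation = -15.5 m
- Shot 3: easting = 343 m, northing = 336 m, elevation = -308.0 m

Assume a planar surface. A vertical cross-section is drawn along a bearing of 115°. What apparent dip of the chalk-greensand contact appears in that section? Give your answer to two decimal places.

45.53°

Two edge vectors: Shot 1→Shot 2 = (185, -605, -117.4), Shot 1→Shot 3 = (381, -283, -409.9).
Normal n = (Shot 1→Shot 2) × (Shot 1→Shot 3) = (214765.3, 31102.1, 178150).
So ∂z/∂easting = −n_x/n_z = −1.20553 and ∂z/∂northing = −n_y/n_z = −0.17458.
Unit vector along 115° is (sin 115°, cos 115°) = (0.9063, -0.4226).
Slope in that direction = a·(0.9063) + b·(-0.4226) = −1.01880.
Apparent dip = arctan|1.01880| = 45.53° (true dip is 50.6°, so apparent ≤ true as expected).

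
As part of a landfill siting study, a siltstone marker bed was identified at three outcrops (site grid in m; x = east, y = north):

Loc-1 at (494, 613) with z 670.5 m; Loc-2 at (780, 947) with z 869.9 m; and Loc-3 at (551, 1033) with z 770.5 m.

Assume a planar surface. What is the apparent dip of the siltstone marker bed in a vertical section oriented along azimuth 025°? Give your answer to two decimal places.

Two edge vectors: Loc-1→Loc-2 = (286, 334, 199.4), Loc-1→Loc-3 = (57, 420, 100).
Normal n = (Loc-1→Loc-2) × (Loc-1→Loc-3) = (-50348, -17234.2, 101082).
So ∂z/∂x = −n_x/n_z = 0.49809 and ∂z/∂y = −n_y/n_z = 0.17050.
Unit vector along 025° is (sin 25°, cos 25°) = (0.4226, 0.9063).
Slope in that direction = a·(0.4226) + b·(0.9063) = 0.36503.
Apparent dip = arctan|0.36503| = 20.05° (true dip is 27.8°, so apparent ≤ true as expected).

20.05°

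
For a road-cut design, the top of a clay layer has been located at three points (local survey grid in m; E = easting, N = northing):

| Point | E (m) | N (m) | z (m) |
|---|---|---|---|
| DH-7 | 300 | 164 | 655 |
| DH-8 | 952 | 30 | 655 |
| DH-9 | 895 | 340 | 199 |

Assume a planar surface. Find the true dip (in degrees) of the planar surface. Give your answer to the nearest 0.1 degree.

Two edge vectors: DH-7→DH-8 = (652, -134, 0), DH-7→DH-9 = (595, 176, -456).
Normal n = (DH-7→DH-8) × (DH-7→DH-9) = (61104, 297312, 194482).
So ∂z/∂E = −n_x/n_z = −0.31419 and ∂z/∂N = −n_y/n_z = −1.52874.
Gradient magnitude |∇z| = √(a² + b²) = √(0.09871 + 2.33704) = 1.56069.
True dip = arctan(1.56069) = 57.4°, dipping toward NNE (azimuth ≈ 012°).

57.4°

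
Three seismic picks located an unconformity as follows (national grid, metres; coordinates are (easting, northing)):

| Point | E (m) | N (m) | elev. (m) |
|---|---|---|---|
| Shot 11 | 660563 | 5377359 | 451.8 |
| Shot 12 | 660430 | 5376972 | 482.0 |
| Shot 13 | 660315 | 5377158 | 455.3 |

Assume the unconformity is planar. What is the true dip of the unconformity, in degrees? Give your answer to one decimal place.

Two edge vectors: Shot 11→Shot 12 = (-133, -387, 30.2), Shot 11→Shot 13 = (-248, -201, 3.5).
Normal n = (Shot 11→Shot 12) × (Shot 11→Shot 13) = (4715.7, -7024.1, -69243).
So ∂z/∂E = −n_x/n_z = 0.06810 and ∂z/∂N = −n_y/n_z = −0.10144.
Gradient magnitude |∇z| = √(a² + b²) = √(0.00464 + 0.01029) = 0.12218.
True dip = arctan(0.12218) = 7.0°, dipping toward NW (azimuth ≈ 326°).

7.0°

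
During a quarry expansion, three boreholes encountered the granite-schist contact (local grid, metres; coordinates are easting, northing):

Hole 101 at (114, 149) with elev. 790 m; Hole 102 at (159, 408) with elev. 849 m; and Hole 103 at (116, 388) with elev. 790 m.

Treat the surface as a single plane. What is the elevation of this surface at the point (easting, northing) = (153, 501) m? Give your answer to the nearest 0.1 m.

839.7 m

Let the plane be z = a·easting + b·northing + c.
Hole 102−Hole 101: 45a + 259b = 59;  Hole 103−Hole 101: 2a + 239b = 0.
Solving gives a = 1.37745, b = −0.01153.
Then c = 790 − a·114 − b·149 = 634.69.
At (153, 501): z = 210.8 − 5.8 + 634.69 = 839.7 m.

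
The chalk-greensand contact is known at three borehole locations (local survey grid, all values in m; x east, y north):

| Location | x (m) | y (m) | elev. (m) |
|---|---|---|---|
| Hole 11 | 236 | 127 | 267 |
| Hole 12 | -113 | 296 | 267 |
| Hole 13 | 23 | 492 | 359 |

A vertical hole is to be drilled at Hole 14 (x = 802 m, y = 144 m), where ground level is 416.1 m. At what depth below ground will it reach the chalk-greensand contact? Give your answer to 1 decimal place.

Two edge vectors: Hole 11→Hole 12 = (-349, 169, 0), Hole 11→Hole 13 = (-213, 365, 92).
Normal n = (Hole 11→Hole 12) × (Hole 11→Hole 13) = (15548, 32108, -91388).
So ∂z/∂x = −n_x/n_z = 0.17013 and ∂z/∂y = −n_y/n_z = 0.35134.
Intercept c from Hole 11: 267 − 40.15 − 44.62 = 182.23.
At (802, 144): z_contact = 136.45 + 50.59 + 182.23 = 369.27 m.
Depth below ground = 416.1 − 369.27 = 46.8 m.

46.8 m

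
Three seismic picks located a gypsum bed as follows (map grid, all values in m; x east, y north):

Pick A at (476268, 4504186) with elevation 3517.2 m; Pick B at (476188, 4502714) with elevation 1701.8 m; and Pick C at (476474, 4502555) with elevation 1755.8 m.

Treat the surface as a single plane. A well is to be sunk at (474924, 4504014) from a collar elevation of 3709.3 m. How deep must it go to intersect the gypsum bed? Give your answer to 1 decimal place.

Let the plane be z = a·x + b·y + c.
Pick B−Pick A: −80a − 1472b = −1815.4;  Pick C−Pick A: 206a − 1631b = −1761.4.
Solving gives a = 0.848804276, b = 1.187157376.
Then c = 3517.2 − a·476268 − b·4504186 = −5747918.75.
At (474924, 4504014): z_contact = 403117.52 + 5346973.44 − 5747918.75 = 2172.22 m.
Depth below ground = 3709.3 − 2172.22 = 1537.1 m.

1537.1 m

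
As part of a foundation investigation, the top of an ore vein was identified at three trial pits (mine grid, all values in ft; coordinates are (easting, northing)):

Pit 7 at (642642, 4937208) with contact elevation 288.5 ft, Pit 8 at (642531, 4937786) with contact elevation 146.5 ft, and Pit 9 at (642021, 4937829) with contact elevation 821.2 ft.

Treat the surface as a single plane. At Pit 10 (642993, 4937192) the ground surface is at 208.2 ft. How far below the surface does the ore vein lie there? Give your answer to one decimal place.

Let the plane be z = a·E + b·N + c.
Pit 8−Pit 7: −111a + 578b = −142;  Pit 9−Pit 7: −621a + 621b = 532.7.
Solving gives a = −1.365769102, b = −0.507959118.
Then c = 288.5 − a·642642 − b·4937208 = 3385888.91.
At (642993, 4937192): z_contact = −878179.97 − 2507891.69 + 3385888.91 = -182.76 ft.
Depth below ground = 208.2 − (-182.76) = 391.0 ft.

391.0 ft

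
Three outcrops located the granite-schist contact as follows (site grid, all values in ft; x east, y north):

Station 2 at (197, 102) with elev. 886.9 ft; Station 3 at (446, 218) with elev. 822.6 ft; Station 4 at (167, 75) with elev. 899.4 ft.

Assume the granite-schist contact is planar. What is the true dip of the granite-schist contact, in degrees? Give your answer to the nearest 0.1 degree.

Let the plane be z = a·x + b·y + c.
Station 3−Station 2: 249a + 116b = −64.3;  Station 4−Station 2: −30a − 27b = 12.5.
Solving gives a = −0.08822, b = −0.36494.
Gradient magnitude |∇z| = √(a² + b²) = √(0.00778 + 0.13318) = 0.37545.
True dip = arctan(0.37545) = 20.6°, dipping toward NNE (azimuth ≈ 014°).

20.6°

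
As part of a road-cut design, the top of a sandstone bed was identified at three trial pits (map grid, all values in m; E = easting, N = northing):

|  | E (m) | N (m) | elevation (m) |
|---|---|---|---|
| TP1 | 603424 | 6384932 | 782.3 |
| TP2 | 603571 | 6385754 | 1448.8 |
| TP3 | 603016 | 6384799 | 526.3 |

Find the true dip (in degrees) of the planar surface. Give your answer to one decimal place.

39.9°

Let the plane be z = a·E + b·N + c.
TP2−TP1: 147a + 822b = 666.5;  TP3−TP1: −408a − 133b = −256.
Solving gives a = 0.38562, b = 0.74187.
Gradient magnitude |∇z| = √(a² + b²) = √(0.14870 + 0.55037) = 0.83610.
True dip = arctan(0.83610) = 39.9°, dipping toward SSW (azimuth ≈ 207°).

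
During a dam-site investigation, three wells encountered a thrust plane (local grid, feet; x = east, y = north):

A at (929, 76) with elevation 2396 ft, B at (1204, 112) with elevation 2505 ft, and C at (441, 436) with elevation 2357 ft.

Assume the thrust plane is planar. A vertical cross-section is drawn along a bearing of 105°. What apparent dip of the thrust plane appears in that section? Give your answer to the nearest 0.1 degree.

Two edge vectors: A→B = (275, 36, 109), A→C = (-488, 360, -39).
Normal n = (A→B) × (A→C) = (-40644, -42467, 116568).
So ∂z/∂x = −n_x/n_z = 0.34867 and ∂z/∂y = −n_y/n_z = 0.36431.
Unit vector along 105° is (sin 105°, cos 105°) = (0.9659, -0.2588).
Slope in that direction = a·(0.9659) + b·(-0.2588) = 0.24250.
Apparent dip = arctan|0.24250| = 13.6° (true dip is 26.8°, so apparent ≤ true as expected).

13.6°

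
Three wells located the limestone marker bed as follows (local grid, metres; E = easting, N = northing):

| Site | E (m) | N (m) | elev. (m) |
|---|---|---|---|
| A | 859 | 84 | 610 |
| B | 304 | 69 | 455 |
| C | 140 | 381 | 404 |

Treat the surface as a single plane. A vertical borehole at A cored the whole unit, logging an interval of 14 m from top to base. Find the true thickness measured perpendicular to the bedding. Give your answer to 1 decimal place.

13.5 m

Let the plane be z = a·E + b·N + c.
B−A: −555a − 15b = −155;  C−A: −719a + 297b = −206.
Solving gives a = 0.27972, b = −0.01643.
|∇z| = √(a²+b²) = 0.28021, so dip δ = arctan(0.28021) = 15.65°.
True thickness = vertical thickness × cos δ = 14 × cos 15.65° = 13.5 m.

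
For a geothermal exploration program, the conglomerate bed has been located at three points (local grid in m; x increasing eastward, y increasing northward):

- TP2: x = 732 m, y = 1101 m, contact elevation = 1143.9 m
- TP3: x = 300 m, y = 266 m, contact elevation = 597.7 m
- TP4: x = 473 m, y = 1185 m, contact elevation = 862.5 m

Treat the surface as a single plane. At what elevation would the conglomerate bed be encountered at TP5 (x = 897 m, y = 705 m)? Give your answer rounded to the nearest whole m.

Let the plane be z = a·x + b·y + c.
TP3−TP2: −432a − 835b = −546.2;  TP4−TP2: −259a + 84b = −281.4.
Solving gives a = 1.11204, b = 0.07880.
Then c = 1143.9 − a·732 − b·1101 = 243.13.
At (897, 705): z = 997.5 + 55.6 + 243.13 = 1296.2 m.

1296 m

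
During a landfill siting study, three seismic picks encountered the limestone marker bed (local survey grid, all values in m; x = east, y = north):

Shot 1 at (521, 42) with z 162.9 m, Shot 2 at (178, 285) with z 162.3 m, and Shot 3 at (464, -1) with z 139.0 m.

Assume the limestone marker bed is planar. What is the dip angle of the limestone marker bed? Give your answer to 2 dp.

19.33°

Two edge vectors: Shot 1→Shot 2 = (-343, 243, -0.6), Shot 1→Shot 3 = (-57, -43, -23.9).
Normal n = (Shot 1→Shot 2) × (Shot 1→Shot 3) = (-5833.5, -8163.5, 28600).
So ∂z/∂x = −n_x/n_z = 0.20397 and ∂z/∂y = −n_y/n_z = 0.28544.
Gradient magnitude |∇z| = √(a² + b²) = √(0.04160 + 0.08147) = 0.35082.
True dip = arctan(0.35082) = 19.33°, dipping toward SW (azimuth ≈ 216°).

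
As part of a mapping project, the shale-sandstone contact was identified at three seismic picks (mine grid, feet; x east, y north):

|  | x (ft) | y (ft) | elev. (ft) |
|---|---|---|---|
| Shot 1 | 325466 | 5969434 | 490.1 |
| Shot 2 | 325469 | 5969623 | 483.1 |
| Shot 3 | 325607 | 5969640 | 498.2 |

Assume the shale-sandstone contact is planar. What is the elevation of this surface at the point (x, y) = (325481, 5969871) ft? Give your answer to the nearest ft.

Two edge vectors: Shot 1→Shot 2 = (3, 189, -7), Shot 1→Shot 3 = (141, 206, 8.1).
Normal n = (Shot 1→Shot 2) × (Shot 1→Shot 3) = (2972.9, -1011.3, -26031).
So ∂z/∂x = −n_x/n_z = 0.11420614 and ∂z/∂y = −n_y/n_z = −0.03884983.
Intercept c from Shot 1: 490.1 − 37170.22 + 231911.51 = 195231.40.
At (325481, 5969871): z = 37171.9 − 231928.5 + 195231.40 = 474.8 ft.

475 ft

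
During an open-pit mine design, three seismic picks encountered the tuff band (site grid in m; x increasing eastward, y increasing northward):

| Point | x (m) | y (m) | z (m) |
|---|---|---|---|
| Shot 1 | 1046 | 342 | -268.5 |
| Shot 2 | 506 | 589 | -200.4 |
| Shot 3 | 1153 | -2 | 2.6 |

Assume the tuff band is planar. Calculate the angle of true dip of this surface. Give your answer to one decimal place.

Let the plane be z = a·x + b·y + c.
Shot 2−Shot 1: −540a + 247b = 68.1;  Shot 3−Shot 1: 107a − 344b = 271.1.
Solving gives a = −0.56730, b = −0.96454.
Gradient magnitude |∇z| = √(a² + b²) = √(0.32183 + 0.93033) = 1.11900.
True dip = arctan(1.11900) = 48.2°, dipping toward NNE (azimuth ≈ 030°).

48.2°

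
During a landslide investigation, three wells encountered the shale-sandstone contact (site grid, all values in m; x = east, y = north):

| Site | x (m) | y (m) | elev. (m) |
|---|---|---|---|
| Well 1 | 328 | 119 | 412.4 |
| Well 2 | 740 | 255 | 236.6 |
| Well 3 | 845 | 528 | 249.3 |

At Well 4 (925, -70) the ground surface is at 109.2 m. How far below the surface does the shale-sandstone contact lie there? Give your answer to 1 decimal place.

44.7 m

Two edge vectors: Well 1→Well 2 = (412, 136, -175.8), Well 1→Well 3 = (517, 409, -163.1).
Normal n = (Well 1→Well 2) × (Well 1→Well 3) = (49720.6, -23691.4, 98196).
So ∂z/∂x = −n_x/n_z = −0.50634 and ∂z/∂y = −n_y/n_z = 0.24127.
Intercept c from Well 1: 412.4 + 166.08 − 28.71 = 549.77.
At (925, -70): z_contact = −468.36 − 16.89 + 549.77 = 64.52 m.
Depth below ground = 109.2 − 64.52 = 44.7 m.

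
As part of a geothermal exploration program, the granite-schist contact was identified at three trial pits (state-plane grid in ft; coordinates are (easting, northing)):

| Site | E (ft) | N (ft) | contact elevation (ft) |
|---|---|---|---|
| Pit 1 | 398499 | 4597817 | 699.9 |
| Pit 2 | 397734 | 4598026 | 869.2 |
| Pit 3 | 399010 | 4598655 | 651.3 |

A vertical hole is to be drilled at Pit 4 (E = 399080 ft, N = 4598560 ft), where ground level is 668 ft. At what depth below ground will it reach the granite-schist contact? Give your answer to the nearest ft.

Two edge vectors: Pit 1→Pit 2 = (-765, 209, 169.3), Pit 1→Pit 3 = (511, 838, -48.6).
Normal n = (Pit 1→Pit 2) × (Pit 1→Pit 3) = (-152030.8, 49333.3, -747869).
So ∂z/∂E = −n_x/n_z = −0.20328533 and ∂z/∂N = −n_y/n_z = 0.06596516.
Intercept c from Pit 1: 699.9 + 81009.00 − 303295.74 = −221586.84.
At (399080, 4598560): z_contact = −81127.1 + 303344.8 − 221586.84 = 630.8 ft.
Depth below ground = 668 − 630.8 = 37 ft.

37 ft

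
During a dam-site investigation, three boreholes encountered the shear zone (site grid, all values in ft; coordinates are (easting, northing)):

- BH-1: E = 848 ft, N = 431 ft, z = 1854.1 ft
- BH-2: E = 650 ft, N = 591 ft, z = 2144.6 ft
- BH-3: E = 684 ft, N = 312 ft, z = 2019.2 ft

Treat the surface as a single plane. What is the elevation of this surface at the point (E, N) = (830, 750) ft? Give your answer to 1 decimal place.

Let the plane be z = a·E + b·N + c.
BH-2−BH-1: −198a + 160b = 290.5;  BH-3−BH-1: −164a − 119b = 165.1.
Solving gives a = −1.22456, b = 0.30023.
Then c = 1854.1 − a·848 − b·431 = 2763.13.
At (830, 750): z = −1016.4 + 225.2 + 2763.13 = 1971.9 ft.

1971.9 ft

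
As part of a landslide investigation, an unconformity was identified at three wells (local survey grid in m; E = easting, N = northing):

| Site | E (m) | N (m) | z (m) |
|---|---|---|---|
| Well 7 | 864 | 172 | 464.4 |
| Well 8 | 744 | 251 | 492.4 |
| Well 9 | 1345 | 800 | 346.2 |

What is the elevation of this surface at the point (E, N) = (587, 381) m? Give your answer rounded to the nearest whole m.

529 m

Let the plane be z = a·E + b·N + c.
Well 8−Well 7: −120a + 79b = 28;  Well 9−Well 7: 481a + 628b = −118.2.
Solving gives a = −0.23749, b = −0.00632.
Then c = 464.4 − a·864 − b·172 = 670.68.
At (587, 381): z = −139.4 − 2.4 + 670.68 = 528.9 m.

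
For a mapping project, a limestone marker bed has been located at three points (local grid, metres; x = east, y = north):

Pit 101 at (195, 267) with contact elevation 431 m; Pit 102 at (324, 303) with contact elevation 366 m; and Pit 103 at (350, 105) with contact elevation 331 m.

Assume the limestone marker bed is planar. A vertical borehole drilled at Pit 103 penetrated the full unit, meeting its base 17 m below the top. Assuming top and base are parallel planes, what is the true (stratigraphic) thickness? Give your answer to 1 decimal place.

Two edge vectors: Pit 101→Pit 102 = (129, 36, -65), Pit 101→Pit 103 = (155, -162, -100).
Normal n = (Pit 101→Pit 102) × (Pit 101→Pit 103) = (-14130, 2825, -26478).
So ∂z/∂x = −n_x/n_z = −0.53365 and ∂z/∂y = −n_y/n_z = 0.10669.
|∇z| = √(a²+b²) = 0.54421, so dip δ = arctan(0.54421) = 28.56°.
True thickness = vertical thickness × cos δ = 17 × cos 28.56° = 14.9 m.

14.9 m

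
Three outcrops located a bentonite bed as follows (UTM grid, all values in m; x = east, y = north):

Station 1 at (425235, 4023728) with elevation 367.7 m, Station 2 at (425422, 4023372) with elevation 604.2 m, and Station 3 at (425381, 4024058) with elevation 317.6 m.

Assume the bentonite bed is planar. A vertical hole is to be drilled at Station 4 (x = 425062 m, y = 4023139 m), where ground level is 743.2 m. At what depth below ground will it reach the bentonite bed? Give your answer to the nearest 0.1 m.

Two edge vectors: Station 1→Station 2 = (187, -356, 236.5), Station 1→Station 3 = (146, 330, -50.1).
Normal n = (Station 1→Station 2) × (Station 1→Station 3) = (-60209.4, 43897.7, 113686).
So ∂z/∂x = −n_x/n_z = 0.529611386 and ∂z/∂y = −n_y/n_z = −0.386131098.
Intercept c from Station 1: 367.7 − 225209.30 + 1553686.51 = 1328844.91.
At (425062, 4023139): z_contact = 225117.67 − 1553459.08 + 1328844.91 = 503.51 m.
Depth below ground = 743.2 − 503.51 = 239.7 m.

239.7 m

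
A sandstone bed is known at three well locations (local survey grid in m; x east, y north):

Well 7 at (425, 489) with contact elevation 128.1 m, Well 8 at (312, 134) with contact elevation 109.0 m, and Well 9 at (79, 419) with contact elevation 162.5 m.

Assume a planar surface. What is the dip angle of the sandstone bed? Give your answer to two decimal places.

8.48°

Let the plane be z = a·x + b·y + c.
Well 8−Well 7: −113a − 355b = −19.1;  Well 9−Well 7: −346a − 70b = 34.4.
Solving gives a = −0.11790, b = 0.09133.
Gradient magnitude |∇z| = √(a² + b²) = √(0.01390 + 0.00834) = 0.14914.
True dip = arctan(0.14914) = 8.48°, dipping toward SE (azimuth ≈ 128°).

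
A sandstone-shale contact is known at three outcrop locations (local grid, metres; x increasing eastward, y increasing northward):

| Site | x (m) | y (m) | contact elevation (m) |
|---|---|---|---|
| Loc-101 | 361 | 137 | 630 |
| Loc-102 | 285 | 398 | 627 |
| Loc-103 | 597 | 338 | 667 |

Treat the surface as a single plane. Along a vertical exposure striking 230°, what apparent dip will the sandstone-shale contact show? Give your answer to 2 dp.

Let the plane be z = a·x + b·y + c.
Loc-102−Loc-101: −76a + 261b = −3;  Loc-103−Loc-101: 236a + 201b = 37.
Solving gives a = 0.13347, b = 0.02737.
Unit vector along 230° is (sin 230°, cos 230°) = (-0.7660, -0.6428).
Slope in that direction = a·(-0.7660) + b·(-0.6428) = −0.11984.
Apparent dip = arctan|0.11984| = 6.83° (true dip is 7.8°, so apparent ≤ true as expected).

6.83°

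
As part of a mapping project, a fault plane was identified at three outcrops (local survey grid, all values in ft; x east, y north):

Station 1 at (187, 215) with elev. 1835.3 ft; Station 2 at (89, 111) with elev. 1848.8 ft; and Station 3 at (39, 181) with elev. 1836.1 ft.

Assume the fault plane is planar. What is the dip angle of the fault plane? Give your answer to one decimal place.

9.2°

Let the plane be z = a·x + b·y + c.
Station 2−Station 1: −98a − 104b = 13.5;  Station 3−Station 1: −148a − 34b = 0.8.
Solving gives a = 0.03116, b = −0.15917.
Gradient magnitude |∇z| = √(a² + b²) = √(0.00097 + 0.02534) = 0.16219.
True dip = arctan(0.16219) = 9.2°, dipping toward N (azimuth ≈ 349°).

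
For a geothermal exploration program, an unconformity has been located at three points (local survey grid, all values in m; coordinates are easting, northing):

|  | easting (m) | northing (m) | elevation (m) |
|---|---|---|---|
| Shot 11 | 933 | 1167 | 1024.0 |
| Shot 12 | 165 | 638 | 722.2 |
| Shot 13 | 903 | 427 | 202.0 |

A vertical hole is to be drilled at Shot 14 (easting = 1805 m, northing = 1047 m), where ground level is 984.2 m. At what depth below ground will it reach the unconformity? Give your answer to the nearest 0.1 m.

429.2 m

Let the plane be z = a·easting + b·northing + c.
Shot 12−Shot 11: −768a − 529b = −301.8;  Shot 13−Shot 11: −30a − 740b = −822.
Solving gives a = −0.382851, b = 1.126332.
Then c = 1024 − a·933 − b·1167 = 66.77.
At (1805, 1047): z_contact = −691.05 + 1179.27 + 66.77 = 554.99 m.
Depth below ground = 984.2 − 554.99 = 429.2 m.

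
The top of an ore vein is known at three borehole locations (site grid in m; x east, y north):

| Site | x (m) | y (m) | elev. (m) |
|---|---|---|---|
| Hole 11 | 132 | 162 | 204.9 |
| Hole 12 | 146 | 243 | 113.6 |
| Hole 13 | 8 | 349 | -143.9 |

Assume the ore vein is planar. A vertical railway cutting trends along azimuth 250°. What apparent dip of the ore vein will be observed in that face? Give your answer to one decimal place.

21.4°

Let the plane be z = a·x + b·y + c.
Hole 12−Hole 11: 14a + 81b = −91.3;  Hole 13−Hole 11: −124a + 187b = −348.8.
Solving gives a = 0.88293, b = −1.27977.
Unit vector along 250° is (sin 250°, cos 250°) = (-0.9397, -0.3420).
Slope in that direction = a·(-0.9397) + b·(-0.3420) = −0.39198.
Apparent dip = arctan|0.39198| = 21.4° (true dip is 57.3°, so apparent ≤ true as expected).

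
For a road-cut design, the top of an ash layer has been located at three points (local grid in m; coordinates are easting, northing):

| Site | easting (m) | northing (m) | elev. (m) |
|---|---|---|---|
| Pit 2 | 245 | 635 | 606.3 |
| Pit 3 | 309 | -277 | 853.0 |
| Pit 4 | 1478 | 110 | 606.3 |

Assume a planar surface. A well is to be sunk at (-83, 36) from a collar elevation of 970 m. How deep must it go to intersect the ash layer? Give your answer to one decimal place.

157.7 m

Two edge vectors: Pit 2→Pit 3 = (64, -912, 246.7), Pit 2→Pit 4 = (1233, -525, 0).
Normal n = (Pit 2→Pit 3) × (Pit 2→Pit 4) = (129517.5, 304181.1, 1090896).
So ∂z/∂easting = −n_x/n_z = −0.118726 and ∂z/∂northing = −n_y/n_z = −0.278836.
Intercept c from Pit 2: 606.3 + 29.09 + 177.06 = 812.45.
At (-83, 36): z_contact = 9.85 − 10.04 + 812.45 = 812.26 m.
Depth below ground = 970 − 812.26 = 157.7 m.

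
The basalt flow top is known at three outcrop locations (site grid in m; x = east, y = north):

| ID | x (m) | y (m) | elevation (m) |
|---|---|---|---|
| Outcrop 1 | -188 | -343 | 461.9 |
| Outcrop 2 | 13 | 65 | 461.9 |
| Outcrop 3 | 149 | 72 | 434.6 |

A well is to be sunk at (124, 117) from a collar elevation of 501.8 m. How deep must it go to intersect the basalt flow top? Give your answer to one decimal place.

Two edge vectors: Outcrop 1→Outcrop 2 = (201, 408, 0), Outcrop 1→Outcrop 3 = (337, 415, -27.3).
Normal n = (Outcrop 1→Outcrop 2) × (Outcrop 1→Outcrop 3) = (-11138.4, 5487.3, -54081).
So ∂z/∂x = −n_x/n_z = −0.20596 and ∂z/∂y = −n_y/n_z = 0.10146.
Intercept c from Outcrop 1: 461.9 − 38.72 + 34.80 = 457.98.
At (124, 117): z_contact = −25.54 + 11.87 + 457.98 = 444.31 m.
Depth below ground = 501.8 − 444.31 = 57.5 m.

57.5 m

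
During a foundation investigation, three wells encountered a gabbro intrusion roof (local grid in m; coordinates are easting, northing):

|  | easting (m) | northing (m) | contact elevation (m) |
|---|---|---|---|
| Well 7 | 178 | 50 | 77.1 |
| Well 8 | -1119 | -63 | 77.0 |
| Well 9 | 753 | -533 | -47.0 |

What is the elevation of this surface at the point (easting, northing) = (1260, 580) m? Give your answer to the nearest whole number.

Let the plane be z = a·easting + b·northing + c.
Well 8−Well 7: −1297a − 113b = −0.1;  Well 9−Well 7: 575a − 583b = −124.1.
Solving gives a = −0.01701, b = 0.19609.
Then c = 77.1 − a·178 − b·50 = 70.32.
At (1260, 580): z = −21.4 + 113.7 + 70.32 = 162.6 m.

163 m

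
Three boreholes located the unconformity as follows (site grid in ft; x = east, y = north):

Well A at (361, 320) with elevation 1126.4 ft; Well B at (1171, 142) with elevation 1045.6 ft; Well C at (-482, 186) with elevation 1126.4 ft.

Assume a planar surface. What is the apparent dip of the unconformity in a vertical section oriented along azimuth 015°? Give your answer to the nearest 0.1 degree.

13.7°

Two edge vectors: Well A→Well B = (810, -178, -80.8), Well A→Well C = (-843, -134, 0).
Normal n = (Well A→Well B) × (Well A→Well C) = (-10827.2, 68114.4, -258594).
So ∂z/∂x = −n_x/n_z = −0.04187 and ∂z/∂y = −n_y/n_z = 0.26340.
Unit vector along 015° is (sin 15°, cos 15°) = (0.2588, 0.9659).
Slope in that direction = a·(0.2588) + b·(0.9659) = 0.24359.
Apparent dip = arctan|0.24359| = 13.7° (true dip is 14.9°, so apparent ≤ true as expected).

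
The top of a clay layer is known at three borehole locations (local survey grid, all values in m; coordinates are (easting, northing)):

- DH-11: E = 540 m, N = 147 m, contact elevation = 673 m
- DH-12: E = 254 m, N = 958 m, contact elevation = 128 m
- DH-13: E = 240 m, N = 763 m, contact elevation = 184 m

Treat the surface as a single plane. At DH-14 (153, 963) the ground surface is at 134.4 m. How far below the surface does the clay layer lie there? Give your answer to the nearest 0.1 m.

99.7 m

Let the plane be z = a·E + b·N + c.
DH-12−DH-11: −286a + 811b = −545;  DH-13−DH-11: −300a + 616b = −489.
Solving gives a = 0.90667, b = −0.35227.
Then c = 673 − a·540 − b·147 = 235.18.
At (153, 963): z_contact = 138.72 − 339.24 + 235.18 = 34.67 m.
Depth below ground = 134.4 − 34.67 = 99.7 m.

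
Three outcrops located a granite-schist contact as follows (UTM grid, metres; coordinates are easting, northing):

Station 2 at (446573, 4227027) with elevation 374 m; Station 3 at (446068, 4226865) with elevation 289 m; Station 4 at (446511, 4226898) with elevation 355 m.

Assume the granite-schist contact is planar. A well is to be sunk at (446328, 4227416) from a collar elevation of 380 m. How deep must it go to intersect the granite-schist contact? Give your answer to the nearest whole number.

Two edge vectors: Station 2→Station 3 = (-505, -162, -85), Station 2→Station 4 = (-62, -129, -19).
Normal n = (Station 2→Station 3) × (Station 2→Station 4) = (-7887, -4325, 55101).
So ∂z/∂easting = −n_x/n_z = 0.14313715 and ∂z/∂northing = −n_y/n_z = 0.07849222.
Intercept c from Station 2: 374 − 63921.19 − 331788.75 = −395335.93.
At (446328, 4227416): z_contact = 63886.1 + 331819.3 − 395335.93 = 369.5 m.
Depth below ground = 380 − 369.5 = 11 m.

11 m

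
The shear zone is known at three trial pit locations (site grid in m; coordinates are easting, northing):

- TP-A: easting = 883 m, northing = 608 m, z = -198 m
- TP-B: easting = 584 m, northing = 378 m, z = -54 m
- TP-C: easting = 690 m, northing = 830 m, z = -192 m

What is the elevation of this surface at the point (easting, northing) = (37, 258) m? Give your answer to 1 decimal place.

Let the plane be z = a·easting + b·northing + c.
TP-B−TP-A: −299a − 230b = 144;  TP-C−TP-A: −193a + 222b = 6.
Solving gives a = −0.30106, b = −0.23471.
Then c = -198 − a·883 − b·608 = 210.54.
At (37, 258): z = −11.1 − 60.6 + 210.54 = 138.8 m.

138.8 m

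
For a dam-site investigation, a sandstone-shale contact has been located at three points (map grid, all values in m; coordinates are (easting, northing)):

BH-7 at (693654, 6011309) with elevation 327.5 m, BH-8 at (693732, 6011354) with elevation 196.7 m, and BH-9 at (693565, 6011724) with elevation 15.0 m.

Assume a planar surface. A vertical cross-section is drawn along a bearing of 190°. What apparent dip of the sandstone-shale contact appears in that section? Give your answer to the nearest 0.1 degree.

49.4°

Let the plane be z = a·E + b·N + c.
BH-8−BH-7: 78a + 45b = −130.8;  BH-9−BH-7: −89a + 415b = −312.5.
Solving gives a = −1.10569, b = −0.99014.
Unit vector along 190° is (sin 190°, cos 190°) = (-0.1736, -0.9848).
Slope in that direction = a·(-0.1736) + b·(-0.9848) = 1.16709.
Apparent dip = arctan|1.16709| = 49.4° (true dip is 56.0°, so apparent ≤ true as expected).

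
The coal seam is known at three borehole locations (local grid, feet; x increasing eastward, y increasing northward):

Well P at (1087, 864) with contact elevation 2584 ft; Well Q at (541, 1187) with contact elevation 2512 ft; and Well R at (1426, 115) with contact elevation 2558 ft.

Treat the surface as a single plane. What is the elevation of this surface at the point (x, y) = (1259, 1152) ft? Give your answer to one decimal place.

2656.9 ft

Let the plane be z = a·x + b·y + c.
Well Q−Well P: −546a + 323b = −72;  Well R−Well P: 339a − 749b = −26.
Solving gives a = 0.208130, b = 0.128913.
Then c = 2584 − a·1087 − b·864 = 2246.38.
At (1259, 1152): z = 262.0 + 148.5 + 2246.38 = 2656.9 ft.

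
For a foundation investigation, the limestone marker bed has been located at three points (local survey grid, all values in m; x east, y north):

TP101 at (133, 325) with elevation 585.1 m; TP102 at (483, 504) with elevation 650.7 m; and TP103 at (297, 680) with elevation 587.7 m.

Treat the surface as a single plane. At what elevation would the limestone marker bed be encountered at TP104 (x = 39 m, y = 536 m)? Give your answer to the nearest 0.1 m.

540.6 m

Two edge vectors: TP101→TP102 = (350, 179, 65.6), TP101→TP103 = (164, 355, 2.6).
Normal n = (TP101→TP102) × (TP101→TP103) = (-22822.6, 9848.4, 94894).
So ∂z/∂x = −n_x/n_z = 0.24051 and ∂z/∂y = −n_y/n_z = −0.10378.
Intercept c from TP101: 585.1 − 31.99 + 33.73 = 586.84.
At (39, 536): z = 9.4 − 55.6 + 586.84 = 540.6 m.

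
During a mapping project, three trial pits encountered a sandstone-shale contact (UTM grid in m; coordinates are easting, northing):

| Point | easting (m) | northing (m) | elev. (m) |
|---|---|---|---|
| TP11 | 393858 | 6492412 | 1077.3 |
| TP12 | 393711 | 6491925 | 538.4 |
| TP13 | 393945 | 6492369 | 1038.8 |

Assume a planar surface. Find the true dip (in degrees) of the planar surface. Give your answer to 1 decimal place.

Let the plane be z = a·easting + b·northing + c.
TP12−TP11: −147a − 487b = −538.9;  TP13−TP11: 87a − 43b = −38.5.
Solving gives a = 0.09084, b = 1.07915.
Gradient magnitude |∇z| = √(a² + b²) = √(0.00825 + 1.16456) = 1.08297.
True dip = arctan(1.08297) = 47.3°, dipping toward S (azimuth ≈ 185°).

47.3°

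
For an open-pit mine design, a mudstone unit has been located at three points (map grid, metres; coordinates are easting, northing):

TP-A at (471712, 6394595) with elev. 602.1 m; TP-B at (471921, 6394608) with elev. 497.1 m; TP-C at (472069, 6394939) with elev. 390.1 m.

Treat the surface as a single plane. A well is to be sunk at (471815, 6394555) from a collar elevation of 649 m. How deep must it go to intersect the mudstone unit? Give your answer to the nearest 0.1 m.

93.9 m

Two edge vectors: TP-A→TP-B = (209, 13, -105), TP-A→TP-C = (357, 344, -212).
Normal n = (TP-A→TP-B) × (TP-A→TP-C) = (33364, 6823, 67255).
So ∂z/∂easting = −n_x/n_z = −0.496082076 and ∂z/∂northing = −n_y/n_z = −0.101449706.
Intercept c from TP-A: 602.1 + 234007.87 + 648729.78 = 883339.75.
At (471815, 6394555): z_contact = −234058.96 − 648725.73 + 883339.75 = 555.06 m.
Depth below ground = 649 − 555.06 = 93.9 m.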